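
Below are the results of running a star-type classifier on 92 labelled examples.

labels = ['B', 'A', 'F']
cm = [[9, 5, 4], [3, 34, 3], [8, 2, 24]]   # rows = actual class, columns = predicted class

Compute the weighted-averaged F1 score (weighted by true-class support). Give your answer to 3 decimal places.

0.731

Per-class F1 score (2·TP/(2·TP+FP+FN)):
  B: TP=9, FP=3+8=11, FN=5+4=9 → 18/38 = 0.4737
  A: TP=34, FP=5+2=7, FN=3+3=6 → 68/81 = 0.8395
  F: TP=24, FP=4+3=7, FN=8+2=10 → 48/65 = 0.7385
Weighted-F1 score = Σ (supportᵢ/N)·F1 scoreᵢ with N=92: (18/92)·0.4737 + (40/92)·0.8395 + (34/92)·0.7385 = 0.731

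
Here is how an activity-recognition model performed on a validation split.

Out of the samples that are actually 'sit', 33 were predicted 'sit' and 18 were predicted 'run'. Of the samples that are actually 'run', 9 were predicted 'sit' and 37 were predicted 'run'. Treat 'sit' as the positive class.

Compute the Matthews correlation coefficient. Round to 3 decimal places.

MCC = (TP·TN − FP·FN) / √((TP+FP)(TP+FN)(TN+FP)(TN+FN))
Numerator = 33·37 − 9·18 = 1059
Denominator = √(42·51·46·55) = √5419260 = 2327.9304
MCC = 1059 / 2327.9304 = 0.455

0.455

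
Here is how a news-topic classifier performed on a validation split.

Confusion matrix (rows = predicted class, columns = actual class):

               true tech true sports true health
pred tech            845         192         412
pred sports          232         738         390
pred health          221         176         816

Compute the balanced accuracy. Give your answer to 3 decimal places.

0.608

Balanced accuracy = mean of per-class recall.
  tech: recall = 845/1298 = 0.6510
  sports: recall = 738/1106 = 0.6673
  health: recall = 816/1618 = 0.5043
Mean = (0.6510 + 0.6673 + 0.5043) / 3 = 0.608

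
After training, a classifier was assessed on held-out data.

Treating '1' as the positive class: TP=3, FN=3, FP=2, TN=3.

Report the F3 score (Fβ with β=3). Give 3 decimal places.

0.508

Fβ = (1+β²)·TP / ((1+β²)·TP + β²·FN + FP), with β²=9
= 10·3 / (10·3 + 9·3 + 2) = 0.508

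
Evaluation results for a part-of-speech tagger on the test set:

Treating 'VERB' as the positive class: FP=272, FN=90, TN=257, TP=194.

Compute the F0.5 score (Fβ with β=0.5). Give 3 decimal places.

0.452

Fβ = (1+β²)·TP / ((1+β²)·TP + β²·FN + FP), with β²=1/4
= 1.25·194 / (1.25·194 + 0.25·90 + 272) = 0.452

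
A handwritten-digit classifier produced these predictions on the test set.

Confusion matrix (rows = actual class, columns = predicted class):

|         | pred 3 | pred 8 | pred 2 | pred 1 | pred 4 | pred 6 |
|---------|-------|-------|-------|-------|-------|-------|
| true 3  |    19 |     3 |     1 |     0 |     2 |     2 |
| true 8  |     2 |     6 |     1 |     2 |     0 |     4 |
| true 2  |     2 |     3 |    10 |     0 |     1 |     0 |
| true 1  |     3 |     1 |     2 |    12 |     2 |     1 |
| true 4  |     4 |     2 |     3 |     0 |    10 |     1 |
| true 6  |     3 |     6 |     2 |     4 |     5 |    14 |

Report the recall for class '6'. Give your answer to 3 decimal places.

One-vs-rest for '6': TP = diagonal; FP = other classes predicted '6'; FN = '6' predicted as other.
recall = TP/(TP+FN).
6: TP=14, FN=3+6+2+4+5=20 → 14/34 = 0.4118

0.412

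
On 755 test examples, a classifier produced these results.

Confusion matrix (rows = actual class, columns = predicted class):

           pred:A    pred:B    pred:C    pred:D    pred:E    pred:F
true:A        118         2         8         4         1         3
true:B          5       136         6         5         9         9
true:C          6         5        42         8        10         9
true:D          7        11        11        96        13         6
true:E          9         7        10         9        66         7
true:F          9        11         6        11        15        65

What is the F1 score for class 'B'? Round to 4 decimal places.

F1 score = 2·TP/(2·TP+FP+FN).
B: TP=136, FP=2+5+11+7+11=36, FN=5+6+5+9+9=34 → 272/342 = 0.79532

0.7953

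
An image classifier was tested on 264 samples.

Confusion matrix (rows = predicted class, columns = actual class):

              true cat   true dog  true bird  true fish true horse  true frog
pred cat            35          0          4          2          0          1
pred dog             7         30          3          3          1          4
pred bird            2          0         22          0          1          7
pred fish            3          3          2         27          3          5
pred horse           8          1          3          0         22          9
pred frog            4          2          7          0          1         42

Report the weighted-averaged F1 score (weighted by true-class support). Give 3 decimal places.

Per-class F1 score (2·TP/(2·TP+FP+FN)):
  cat: TP=35, FP=0+4+2+0+1=7, FN=7+2+3+8+4=24 → 70/101 = 0.6931
  dog: TP=30, FP=7+3+3+1+4=18, FN=0+0+3+1+2=6 → 60/84 = 0.7143
  bird: TP=22, FP=2+0+0+1+7=10, FN=4+3+2+3+7=19 → 44/73 = 0.6027
  fish: TP=27, FP=3+3+2+3+5=16, FN=2+3+0+0+0=5 → 54/75 = 0.7200
  horse: TP=22, FP=8+1+3+0+9=21, FN=0+1+1+3+1=6 → 44/71 = 0.6197
  frog: TP=42, FP=4+2+7+0+1=14, FN=1+4+7+5+9=26 → 84/124 = 0.6774
Weighted-F1 score = Σ (supportᵢ/N)·F1 scoreᵢ with N=264: (59/264)·0.6931 + (36/264)·0.7143 + (41/264)·0.6027 + (32/264)·0.7200 + (28/264)·0.6197 + (68/264)·0.6774 = 0.673

0.673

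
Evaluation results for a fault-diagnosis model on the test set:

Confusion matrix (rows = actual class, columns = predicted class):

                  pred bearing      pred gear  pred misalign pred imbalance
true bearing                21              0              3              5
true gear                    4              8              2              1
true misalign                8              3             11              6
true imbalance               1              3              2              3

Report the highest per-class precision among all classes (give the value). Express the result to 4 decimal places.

Per-class precision (TP/(TP+FP)):
  bearing: TP=21, FP=4+8+1=13 → 21/34 = 0.61765
  gear: TP=8, FP=0+3+3=6 → 8/14 = 0.57143
  misalign: TP=11, FP=3+2+2=7 → 11/18 = 0.61111
  imbalance: TP=3, FP=5+1+6=12 → 3/15 = 0.20000
Highest is class 'bearing' with precision = 0.6176.

0.6176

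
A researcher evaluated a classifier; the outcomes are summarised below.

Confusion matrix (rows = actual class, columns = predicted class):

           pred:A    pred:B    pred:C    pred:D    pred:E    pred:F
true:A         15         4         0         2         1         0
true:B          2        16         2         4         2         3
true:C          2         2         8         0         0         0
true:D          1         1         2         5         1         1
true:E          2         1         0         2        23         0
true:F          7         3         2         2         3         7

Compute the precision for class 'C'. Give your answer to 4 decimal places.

0.5714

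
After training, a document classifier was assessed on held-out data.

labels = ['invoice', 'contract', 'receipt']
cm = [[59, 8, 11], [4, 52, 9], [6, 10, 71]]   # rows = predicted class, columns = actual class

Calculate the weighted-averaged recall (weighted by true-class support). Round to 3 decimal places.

0.791

Per-class recall (TP/(TP+FN)):
  invoice: TP=59, FN=4+6=10 → 59/69 = 0.8551
  contract: TP=52, FN=8+10=18 → 52/70 = 0.7429
  receipt: TP=71, FN=11+9=20 → 71/91 = 0.7802
Weighted-recall = Σ (supportᵢ/N)·recallᵢ with N=230: (69/230)·0.8551 + (70/230)·0.7429 + (91/230)·0.7802 = 0.791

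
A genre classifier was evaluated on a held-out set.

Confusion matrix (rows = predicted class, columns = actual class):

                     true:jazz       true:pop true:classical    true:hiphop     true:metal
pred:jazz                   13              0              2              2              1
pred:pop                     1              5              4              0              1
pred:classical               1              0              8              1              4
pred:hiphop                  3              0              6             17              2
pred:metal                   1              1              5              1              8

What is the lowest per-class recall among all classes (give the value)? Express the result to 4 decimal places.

0.3200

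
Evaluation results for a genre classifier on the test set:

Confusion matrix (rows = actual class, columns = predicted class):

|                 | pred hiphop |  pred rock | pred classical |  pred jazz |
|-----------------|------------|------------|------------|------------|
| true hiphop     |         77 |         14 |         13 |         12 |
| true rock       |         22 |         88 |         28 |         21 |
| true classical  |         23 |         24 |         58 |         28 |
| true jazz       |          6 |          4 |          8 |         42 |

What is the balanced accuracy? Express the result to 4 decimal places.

0.5883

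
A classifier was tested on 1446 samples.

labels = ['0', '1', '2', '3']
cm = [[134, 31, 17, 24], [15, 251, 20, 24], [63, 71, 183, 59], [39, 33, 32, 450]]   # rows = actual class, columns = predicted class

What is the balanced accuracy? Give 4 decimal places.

Balanced accuracy = mean of per-class recall.
  0: recall = 134/206 = 0.65049
  1: recall = 251/310 = 0.80968
  2: recall = 183/376 = 0.48670
  3: recall = 450/554 = 0.81227
Mean = (0.65049 + 0.80968 + 0.48670 + 0.81227) / 4 = 0.6898

0.6898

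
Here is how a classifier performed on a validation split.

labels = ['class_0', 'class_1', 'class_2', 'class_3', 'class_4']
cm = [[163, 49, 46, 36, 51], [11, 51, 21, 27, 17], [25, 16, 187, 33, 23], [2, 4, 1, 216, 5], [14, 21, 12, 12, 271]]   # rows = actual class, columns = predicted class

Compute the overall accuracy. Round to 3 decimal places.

0.676

Accuracy = trace / total = (163+51+187+216+271=888) / 1314 = 888/1314 = 0.676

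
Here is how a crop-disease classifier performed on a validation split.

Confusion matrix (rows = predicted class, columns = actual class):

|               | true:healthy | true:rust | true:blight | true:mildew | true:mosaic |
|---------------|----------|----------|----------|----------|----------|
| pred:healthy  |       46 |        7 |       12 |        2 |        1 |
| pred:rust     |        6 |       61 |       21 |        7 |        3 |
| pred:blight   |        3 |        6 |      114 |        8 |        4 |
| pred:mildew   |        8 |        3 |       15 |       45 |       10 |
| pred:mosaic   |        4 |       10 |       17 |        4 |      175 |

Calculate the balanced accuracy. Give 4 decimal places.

0.7226

Balanced accuracy = mean of per-class recall.
  healthy: recall = 46/67 = 0.68657
  rust: recall = 61/87 = 0.70115
  blight: recall = 114/179 = 0.63687
  mildew: recall = 45/66 = 0.68182
  mosaic: recall = 175/193 = 0.90674
Mean = (0.68657 + 0.70115 + 0.63687 + 0.68182 + 0.90674) / 5 = 0.7226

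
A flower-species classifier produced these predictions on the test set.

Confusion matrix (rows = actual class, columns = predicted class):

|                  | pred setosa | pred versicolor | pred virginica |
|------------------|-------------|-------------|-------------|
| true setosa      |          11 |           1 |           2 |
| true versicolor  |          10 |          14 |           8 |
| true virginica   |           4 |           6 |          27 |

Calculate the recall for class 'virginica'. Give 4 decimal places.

Take TP from the diagonal, FP from the rest of the 'virginica' prediction marginal, FN from the rest of the 'virginica' actual marginal.
recall = TP/(TP+FN).
virginica: TP=27, FN=4+6=10 → 27/37 = 0.72973

0.7297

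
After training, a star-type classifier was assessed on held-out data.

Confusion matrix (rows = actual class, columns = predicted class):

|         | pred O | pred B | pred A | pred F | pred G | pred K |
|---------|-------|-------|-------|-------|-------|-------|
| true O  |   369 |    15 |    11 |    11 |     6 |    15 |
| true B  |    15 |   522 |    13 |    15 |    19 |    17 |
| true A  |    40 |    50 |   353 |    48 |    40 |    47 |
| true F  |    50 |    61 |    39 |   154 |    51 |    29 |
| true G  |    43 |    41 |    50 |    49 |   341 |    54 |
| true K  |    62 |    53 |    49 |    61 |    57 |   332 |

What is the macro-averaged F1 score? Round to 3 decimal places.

0.635

Per-class F1 score (2·TP/(2·TP+FP+FN)):
  O: TP=369, FP=15+40+50+43+62=210, FN=15+11+11+6+15=58 → 738/1006 = 0.7336
  B: TP=522, FP=15+50+61+41+53=220, FN=15+13+15+19+17=79 → 1044/1343 = 0.7774
  A: TP=353, FP=11+13+39+50+49=162, FN=40+50+48+40+47=225 → 706/1093 = 0.6459
  F: TP=154, FP=11+15+48+49+61=184, FN=50+61+39+51+29=230 → 308/722 = 0.4266
  G: TP=341, FP=6+19+40+51+57=173, FN=43+41+50+49+54=237 → 682/1092 = 0.6245
  K: TP=332, FP=15+17+47+29+54=162, FN=62+53+49+61+57=282 → 664/1108 = 0.5993
Macro-F1 score = mean = (0.7336 + 0.7774 + 0.6459 + 0.4266 + 0.6245 + 0.5993) / 6 = 0.635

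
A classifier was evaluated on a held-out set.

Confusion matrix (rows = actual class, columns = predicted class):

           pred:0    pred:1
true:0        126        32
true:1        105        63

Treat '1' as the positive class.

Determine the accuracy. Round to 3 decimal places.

Accuracy = (TP+TN)/N = (63+126)/326 = 0.580

0.580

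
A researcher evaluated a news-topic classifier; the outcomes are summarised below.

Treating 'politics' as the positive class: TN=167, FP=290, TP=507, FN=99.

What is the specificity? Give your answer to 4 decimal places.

Specificity = TN/(TN+FP) = 167/(167+290) = 0.3654

0.3654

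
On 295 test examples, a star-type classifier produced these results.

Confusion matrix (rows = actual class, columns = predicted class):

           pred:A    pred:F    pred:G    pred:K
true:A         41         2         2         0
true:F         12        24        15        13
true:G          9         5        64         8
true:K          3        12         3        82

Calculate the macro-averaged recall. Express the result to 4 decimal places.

0.7126

Per-class recall (TP/(TP+FN)):
  A: TP=41, FN=2+2+0=4 → 41/45 = 0.91111
  F: TP=24, FN=12+15+13=40 → 24/64 = 0.37500
  G: TP=64, FN=9+5+8=22 → 64/86 = 0.74419
  K: TP=82, FN=3+12+3=18 → 82/100 = 0.82000
Macro-recall = mean = (0.91111 + 0.37500 + 0.74419 + 0.82000) / 4 = 0.7126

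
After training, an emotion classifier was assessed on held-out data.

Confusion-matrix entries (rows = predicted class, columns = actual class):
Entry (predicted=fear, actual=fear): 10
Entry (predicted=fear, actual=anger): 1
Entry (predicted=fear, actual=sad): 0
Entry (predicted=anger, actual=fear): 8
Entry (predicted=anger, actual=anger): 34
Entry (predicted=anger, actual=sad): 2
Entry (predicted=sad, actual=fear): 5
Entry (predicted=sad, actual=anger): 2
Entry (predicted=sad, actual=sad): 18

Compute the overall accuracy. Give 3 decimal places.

0.775

Accuracy = trace / total = (10+34+18=62) / 80 = 62/80 = 0.775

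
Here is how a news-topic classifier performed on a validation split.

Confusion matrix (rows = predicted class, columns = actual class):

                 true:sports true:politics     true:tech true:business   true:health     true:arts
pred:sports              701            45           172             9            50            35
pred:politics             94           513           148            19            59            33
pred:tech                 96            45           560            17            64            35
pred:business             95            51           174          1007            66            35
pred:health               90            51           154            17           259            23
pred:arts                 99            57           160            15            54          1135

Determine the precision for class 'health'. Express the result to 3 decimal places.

One-vs-rest for 'health': TP = diagonal; FP = other classes predicted 'health'; FN = 'health' predicted as other.
precision = TP/(TP+FP).
health: TP=259, FP=90+51+154+17+23=335 → 259/594 = 0.4360

0.436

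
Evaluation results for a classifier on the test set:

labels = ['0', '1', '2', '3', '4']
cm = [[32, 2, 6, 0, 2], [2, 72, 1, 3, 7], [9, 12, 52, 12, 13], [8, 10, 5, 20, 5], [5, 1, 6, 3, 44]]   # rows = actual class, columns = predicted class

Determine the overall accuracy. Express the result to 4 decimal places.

Accuracy = trace / total = (32+72+52+20+44=220) / 332 = 220/332 = 0.6627

0.6627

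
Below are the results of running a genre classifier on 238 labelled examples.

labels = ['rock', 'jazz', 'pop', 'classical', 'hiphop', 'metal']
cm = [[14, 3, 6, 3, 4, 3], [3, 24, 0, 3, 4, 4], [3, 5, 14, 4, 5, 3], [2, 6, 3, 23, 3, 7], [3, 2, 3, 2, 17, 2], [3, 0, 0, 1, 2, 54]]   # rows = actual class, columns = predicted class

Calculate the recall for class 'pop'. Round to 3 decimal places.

One-vs-rest for 'pop': TP = diagonal; FP = other classes predicted 'pop'; FN = 'pop' predicted as other.
recall = TP/(TP+FN).
pop: TP=14, FN=3+5+4+5+3=20 → 14/34 = 0.4118

0.412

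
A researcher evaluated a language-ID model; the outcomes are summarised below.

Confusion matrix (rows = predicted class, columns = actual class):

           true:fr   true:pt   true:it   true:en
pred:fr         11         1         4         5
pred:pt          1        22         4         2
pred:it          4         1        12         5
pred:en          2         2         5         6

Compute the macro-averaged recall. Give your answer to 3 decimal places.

Per-class recall (TP/(TP+FN)):
  fr: TP=11, FN=1+4+2=7 → 11/18 = 0.6111
  pt: TP=22, FN=1+1+2=4 → 22/26 = 0.8462
  it: TP=12, FN=4+4+5=13 → 12/25 = 0.4800
  en: TP=6, FN=5+2+5=12 → 6/18 = 0.3333
Macro-recall = mean = (0.6111 + 0.8462 + 0.4800 + 0.3333) / 4 = 0.568

0.568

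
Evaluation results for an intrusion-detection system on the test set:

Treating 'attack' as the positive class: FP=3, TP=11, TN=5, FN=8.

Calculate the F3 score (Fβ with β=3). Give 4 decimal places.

Fβ = (1+β²)·TP / ((1+β²)·TP + β²·FN + FP), with β²=9
= 10·11 / (10·11 + 9·8 + 3) = 0.5946

0.5946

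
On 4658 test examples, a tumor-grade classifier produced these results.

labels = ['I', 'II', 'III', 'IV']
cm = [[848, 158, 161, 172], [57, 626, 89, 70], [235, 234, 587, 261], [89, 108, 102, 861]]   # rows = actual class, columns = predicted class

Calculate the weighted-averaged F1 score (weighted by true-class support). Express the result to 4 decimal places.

0.6219

Per-class F1 score (2·TP/(2·TP+FP+FN)):
  I: TP=848, FP=57+235+89=381, FN=158+161+172=491 → 1696/2568 = 0.66044
  II: TP=626, FP=158+234+108=500, FN=57+89+70=216 → 1252/1968 = 0.63618
  III: TP=587, FP=161+89+102=352, FN=235+234+261=730 → 1174/2256 = 0.52039
  IV: TP=861, FP=172+70+261=503, FN=89+108+102=299 → 1722/2524 = 0.68225
Weighted-F1 score = Σ (supportᵢ/N)·F1 scoreᵢ with N=4658: (1339/4658)·0.66044 + (842/4658)·0.63618 + (1317/4658)·0.52039 + (1160/4658)·0.68225 = 0.6219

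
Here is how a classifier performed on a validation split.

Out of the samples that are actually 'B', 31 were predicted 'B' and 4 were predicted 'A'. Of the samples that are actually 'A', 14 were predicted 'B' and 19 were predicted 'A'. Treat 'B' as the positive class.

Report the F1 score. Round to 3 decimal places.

0.775

Precision = TP/(TP+FP) = 31/45 = 0.6889
Recall = TP/(TP+FN) = 31/35 = 0.8857
F1 = 2·TP/(2·TP+FP+FN) = 62/80 = 0.775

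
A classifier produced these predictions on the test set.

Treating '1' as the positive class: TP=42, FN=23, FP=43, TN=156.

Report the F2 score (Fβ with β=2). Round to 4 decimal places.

Fβ = (1+β²)·TP / ((1+β²)·TP + β²·FN + FP), with β²=4
= 5·42 / (5·42 + 4·23 + 43) = 0.6087

0.6087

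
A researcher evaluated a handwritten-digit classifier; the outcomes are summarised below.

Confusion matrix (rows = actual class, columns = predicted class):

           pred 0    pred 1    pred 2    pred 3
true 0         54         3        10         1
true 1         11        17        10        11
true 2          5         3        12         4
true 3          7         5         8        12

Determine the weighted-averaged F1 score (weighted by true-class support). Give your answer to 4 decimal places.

Per-class F1 score (2·TP/(2·TP+FP+FN)):
  0: TP=54, FP=11+5+7=23, FN=3+10+1=14 → 108/145 = 0.74483
  1: TP=17, FP=3+3+5=11, FN=11+10+11=32 → 34/77 = 0.44156
  2: TP=12, FP=10+10+8=28, FN=5+3+4=12 → 24/64 = 0.37500
  3: TP=12, FP=1+11+4=16, FN=7+5+8=20 → 24/60 = 0.40000
Weighted-F1 score = Σ (supportᵢ/N)·F1 scoreᵢ with N=173: (68/173)·0.74483 + (49/173)·0.44156 + (24/173)·0.37500 + (32/173)·0.40000 = 0.5438

0.5438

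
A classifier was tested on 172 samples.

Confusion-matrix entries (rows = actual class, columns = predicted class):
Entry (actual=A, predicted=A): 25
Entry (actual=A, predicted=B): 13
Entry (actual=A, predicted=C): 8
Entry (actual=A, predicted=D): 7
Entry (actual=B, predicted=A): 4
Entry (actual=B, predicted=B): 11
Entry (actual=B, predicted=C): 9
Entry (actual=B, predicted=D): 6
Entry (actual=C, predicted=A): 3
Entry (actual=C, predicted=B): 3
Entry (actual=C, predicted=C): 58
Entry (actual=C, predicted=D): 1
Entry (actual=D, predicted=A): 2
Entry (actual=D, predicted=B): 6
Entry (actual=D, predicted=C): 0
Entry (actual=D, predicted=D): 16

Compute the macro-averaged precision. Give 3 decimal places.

0.594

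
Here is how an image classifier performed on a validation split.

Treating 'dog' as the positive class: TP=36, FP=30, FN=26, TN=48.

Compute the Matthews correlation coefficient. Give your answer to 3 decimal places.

MCC = (TP·TN − FP·FN) / √((TP+FP)(TP+FN)(TN+FP)(TN+FN))
Numerator = 36·48 − 30·26 = 948
Denominator = √(66·62·78·74) = √23619024 = 4859.9407
MCC = 948 / 4859.9407 = 0.195

0.195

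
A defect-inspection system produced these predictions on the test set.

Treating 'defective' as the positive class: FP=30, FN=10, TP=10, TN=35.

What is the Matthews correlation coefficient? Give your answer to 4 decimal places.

0.0327

MCC = (TP·TN − FP·FN) / √((TP+FP)(TP+FN)(TN+FP)(TN+FN))
Numerator = 10·35 − 30·10 = 50
Denominator = √(40·20·65·45) = √2340000 = 1529.7059
MCC = 50 / 1529.7059 = 0.0327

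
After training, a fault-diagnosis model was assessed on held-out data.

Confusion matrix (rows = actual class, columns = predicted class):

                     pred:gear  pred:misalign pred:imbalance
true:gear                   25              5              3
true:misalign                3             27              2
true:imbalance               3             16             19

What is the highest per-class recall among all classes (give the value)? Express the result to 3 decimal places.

0.844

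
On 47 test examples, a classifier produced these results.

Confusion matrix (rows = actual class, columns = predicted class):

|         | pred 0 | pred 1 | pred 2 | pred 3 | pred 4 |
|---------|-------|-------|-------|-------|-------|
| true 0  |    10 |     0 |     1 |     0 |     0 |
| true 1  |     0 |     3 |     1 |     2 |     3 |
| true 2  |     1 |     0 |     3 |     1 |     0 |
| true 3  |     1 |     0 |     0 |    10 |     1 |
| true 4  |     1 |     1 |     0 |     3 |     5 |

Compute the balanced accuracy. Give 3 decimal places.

Balanced accuracy = mean of per-class recall.
  0: recall = 10/11 = 0.9091
  1: recall = 3/9 = 0.3333
  2: recall = 3/5 = 0.6000
  3: recall = 10/12 = 0.8333
  4: recall = 5/10 = 0.5000
Mean = (0.9091 + 0.3333 + 0.6000 + 0.8333 + 0.5000) / 5 = 0.635

0.635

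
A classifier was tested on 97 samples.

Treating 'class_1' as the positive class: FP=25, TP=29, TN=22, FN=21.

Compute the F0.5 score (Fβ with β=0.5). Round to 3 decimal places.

0.545

Fβ = (1+β²)·TP / ((1+β²)·TP + β²·FN + FP), with β²=1/4
= 1.25·29 / (1.25·29 + 0.25·21 + 25) = 0.545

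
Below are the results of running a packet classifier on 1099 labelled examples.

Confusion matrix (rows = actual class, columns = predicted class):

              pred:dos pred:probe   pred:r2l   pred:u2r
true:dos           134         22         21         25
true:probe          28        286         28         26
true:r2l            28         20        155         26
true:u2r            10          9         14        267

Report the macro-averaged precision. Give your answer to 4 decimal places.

Per-class precision (TP/(TP+FP)):
  dos: TP=134, FP=28+28+10=66 → 134/200 = 0.67000
  probe: TP=286, FP=22+20+9=51 → 286/337 = 0.84866
  r2l: TP=155, FP=21+28+14=63 → 155/218 = 0.71101
  u2r: TP=267, FP=25+26+26=77 → 267/344 = 0.77616
Macro-precision = mean = (0.67000 + 0.84866 + 0.71101 + 0.77616) / 4 = 0.7515

0.7515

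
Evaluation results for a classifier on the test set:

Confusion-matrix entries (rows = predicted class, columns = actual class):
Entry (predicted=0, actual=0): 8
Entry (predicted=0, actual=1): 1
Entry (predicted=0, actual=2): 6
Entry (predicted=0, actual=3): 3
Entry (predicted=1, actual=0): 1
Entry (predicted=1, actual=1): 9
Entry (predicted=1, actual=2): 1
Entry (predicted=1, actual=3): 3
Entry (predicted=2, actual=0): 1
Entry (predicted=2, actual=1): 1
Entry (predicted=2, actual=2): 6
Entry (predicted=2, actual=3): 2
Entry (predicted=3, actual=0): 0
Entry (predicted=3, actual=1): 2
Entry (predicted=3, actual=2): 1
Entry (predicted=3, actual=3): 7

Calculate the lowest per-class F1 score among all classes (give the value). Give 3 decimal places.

0.500

Per-class F1 score (2·TP/(2·TP+FP+FN)):
  0: TP=8, FP=1+6+3=10, FN=1+1+0=2 → 16/28 = 0.5714
  1: TP=9, FP=1+1+3=5, FN=1+1+2=4 → 18/27 = 0.6667
  2: TP=6, FP=1+1+2=4, FN=6+1+1=8 → 12/24 = 0.5000
  3: TP=7, FP=0+2+1=3, FN=3+3+2=8 → 14/25 = 0.5600
Lowest is class '2' with F1 score = 0.500.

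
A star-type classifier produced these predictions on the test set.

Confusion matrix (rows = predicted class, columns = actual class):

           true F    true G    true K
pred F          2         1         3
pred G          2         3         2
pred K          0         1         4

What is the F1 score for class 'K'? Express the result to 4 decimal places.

0.5714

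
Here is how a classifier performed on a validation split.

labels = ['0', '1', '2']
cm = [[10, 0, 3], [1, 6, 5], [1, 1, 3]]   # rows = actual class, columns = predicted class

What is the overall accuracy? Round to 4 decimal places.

Accuracy = trace / total = (10+6+3=19) / 30 = 19/30 = 0.6333

0.6333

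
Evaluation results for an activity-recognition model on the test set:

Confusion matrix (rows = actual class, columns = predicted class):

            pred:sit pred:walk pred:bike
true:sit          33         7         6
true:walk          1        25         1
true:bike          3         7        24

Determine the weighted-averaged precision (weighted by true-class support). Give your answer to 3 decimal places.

Per-class precision (TP/(TP+FP)):
  sit: TP=33, FP=1+3=4 → 33/37 = 0.8919
  walk: TP=25, FP=7+7=14 → 25/39 = 0.6410
  bike: TP=24, FP=6+1=7 → 24/31 = 0.7742
Weighted-precision = Σ (supportᵢ/N)·precisionᵢ with N=107: (46/107)·0.8919 + (27/107)·0.6410 + (34/107)·0.7742 = 0.791

0.791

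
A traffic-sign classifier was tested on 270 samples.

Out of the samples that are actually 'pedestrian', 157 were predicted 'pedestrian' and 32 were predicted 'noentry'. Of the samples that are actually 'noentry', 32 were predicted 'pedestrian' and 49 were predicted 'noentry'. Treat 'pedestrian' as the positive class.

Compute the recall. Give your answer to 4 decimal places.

0.8307

Recall = TP/(TP+FN) = 157/(157+32) = 157/189 = 0.8307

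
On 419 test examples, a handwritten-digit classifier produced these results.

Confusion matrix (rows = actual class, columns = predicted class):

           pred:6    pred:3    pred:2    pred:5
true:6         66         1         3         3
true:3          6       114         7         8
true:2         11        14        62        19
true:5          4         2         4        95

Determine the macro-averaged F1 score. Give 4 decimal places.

0.7974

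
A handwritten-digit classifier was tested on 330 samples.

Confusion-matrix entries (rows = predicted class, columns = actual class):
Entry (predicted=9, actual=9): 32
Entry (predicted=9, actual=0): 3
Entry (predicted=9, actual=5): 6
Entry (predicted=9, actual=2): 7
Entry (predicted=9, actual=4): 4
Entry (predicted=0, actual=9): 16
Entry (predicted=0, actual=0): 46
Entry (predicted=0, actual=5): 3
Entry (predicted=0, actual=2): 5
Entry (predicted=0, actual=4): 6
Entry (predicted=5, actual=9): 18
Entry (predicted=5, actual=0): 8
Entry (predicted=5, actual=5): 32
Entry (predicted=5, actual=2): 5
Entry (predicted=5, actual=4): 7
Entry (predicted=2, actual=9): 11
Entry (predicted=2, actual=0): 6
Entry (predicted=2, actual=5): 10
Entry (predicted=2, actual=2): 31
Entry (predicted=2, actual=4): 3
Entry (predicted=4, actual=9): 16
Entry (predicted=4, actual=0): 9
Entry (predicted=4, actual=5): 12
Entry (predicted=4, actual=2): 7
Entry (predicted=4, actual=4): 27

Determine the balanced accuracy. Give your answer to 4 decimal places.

Balanced accuracy = mean of per-class recall.
  9: recall = 32/93 = 0.34409
  0: recall = 46/72 = 0.63889
  5: recall = 32/63 = 0.50794
  2: recall = 31/55 = 0.56364
  4: recall = 27/47 = 0.57447
Mean = (0.34409 + 0.63889 + 0.50794 + 0.56364 + 0.57447) / 5 = 0.5258

0.5258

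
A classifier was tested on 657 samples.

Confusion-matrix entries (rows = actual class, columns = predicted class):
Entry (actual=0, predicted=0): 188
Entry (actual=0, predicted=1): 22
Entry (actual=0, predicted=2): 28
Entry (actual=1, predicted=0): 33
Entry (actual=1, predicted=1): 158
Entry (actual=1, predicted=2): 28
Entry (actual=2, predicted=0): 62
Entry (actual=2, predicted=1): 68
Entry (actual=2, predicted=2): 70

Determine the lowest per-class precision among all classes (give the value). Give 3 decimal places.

Per-class precision (TP/(TP+FP)):
  0: TP=188, FP=33+62=95 → 188/283 = 0.6643
  1: TP=158, FP=22+68=90 → 158/248 = 0.6371
  2: TP=70, FP=28+28=56 → 70/126 = 0.5556
Lowest is class '2' with precision = 0.556.

0.556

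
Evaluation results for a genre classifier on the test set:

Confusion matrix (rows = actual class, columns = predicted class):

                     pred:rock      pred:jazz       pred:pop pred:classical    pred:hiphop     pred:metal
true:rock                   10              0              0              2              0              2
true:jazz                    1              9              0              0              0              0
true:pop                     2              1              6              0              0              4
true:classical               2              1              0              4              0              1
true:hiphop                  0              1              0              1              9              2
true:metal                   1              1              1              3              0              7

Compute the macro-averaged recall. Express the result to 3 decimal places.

Per-class recall (TP/(TP+FN)):
  rock: TP=10, FN=0+0+2+0+2=4 → 10/14 = 0.7143
  jazz: TP=9, FN=1+0+0+0+0=1 → 9/10 = 0.9000
  pop: TP=6, FN=2+1+0+0+4=7 → 6/13 = 0.4615
  classical: TP=4, FN=2+1+0+0+1=4 → 4/8 = 0.5000
  hiphop: TP=9, FN=0+1+0+1+2=4 → 9/13 = 0.6923
  metal: TP=7, FN=1+1+1+3+0=6 → 7/13 = 0.5385
Macro-recall = mean = (0.7143 + 0.9000 + 0.4615 + 0.5000 + 0.6923 + 0.5385) / 6 = 0.634

0.634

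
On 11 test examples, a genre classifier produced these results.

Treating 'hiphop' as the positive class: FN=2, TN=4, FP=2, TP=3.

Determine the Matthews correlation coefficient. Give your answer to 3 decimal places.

MCC = (TP·TN − FP·FN) / √((TP+FP)(TP+FN)(TN+FP)(TN+FN))
Numerator = 3·4 − 2·2 = 8
Denominator = √(5·5·6·6) = √900 = 30.0000
MCC = 8 / 30.0000 = 0.267

0.267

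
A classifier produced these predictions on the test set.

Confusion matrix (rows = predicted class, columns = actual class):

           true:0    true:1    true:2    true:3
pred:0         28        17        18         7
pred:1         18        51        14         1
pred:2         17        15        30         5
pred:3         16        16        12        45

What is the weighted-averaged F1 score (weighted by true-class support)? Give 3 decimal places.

0.490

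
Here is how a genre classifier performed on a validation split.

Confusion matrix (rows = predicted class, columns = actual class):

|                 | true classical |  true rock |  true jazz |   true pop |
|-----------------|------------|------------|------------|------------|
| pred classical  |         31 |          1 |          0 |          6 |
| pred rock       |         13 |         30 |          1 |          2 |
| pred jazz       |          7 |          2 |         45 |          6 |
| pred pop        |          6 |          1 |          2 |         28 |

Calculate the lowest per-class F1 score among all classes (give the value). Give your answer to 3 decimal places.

0.653

Per-class F1 score (2·TP/(2·TP+FP+FN)):
  classical: TP=31, FP=1+0+6=7, FN=13+7+6=26 → 62/95 = 0.6526
  rock: TP=30, FP=13+1+2=16, FN=1+2+1=4 → 60/80 = 0.7500
  jazz: TP=45, FP=7+2+6=15, FN=0+1+2=3 → 90/108 = 0.8333
  pop: TP=28, FP=6+1+2=9, FN=6+2+6=14 → 56/79 = 0.7089
Lowest is class 'classical' with F1 score = 0.653.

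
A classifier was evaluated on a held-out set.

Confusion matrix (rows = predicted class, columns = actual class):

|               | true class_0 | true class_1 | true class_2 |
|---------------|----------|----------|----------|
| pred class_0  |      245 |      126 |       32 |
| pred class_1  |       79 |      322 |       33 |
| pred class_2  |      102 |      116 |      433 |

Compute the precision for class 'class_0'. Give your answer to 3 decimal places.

One-vs-rest for 'class_0': TP = diagonal; FP = other classes predicted 'class_0'; FN = 'class_0' predicted as other.
precision = TP/(TP+FP).
class_0: TP=245, FP=126+32=158 → 245/403 = 0.6079

0.608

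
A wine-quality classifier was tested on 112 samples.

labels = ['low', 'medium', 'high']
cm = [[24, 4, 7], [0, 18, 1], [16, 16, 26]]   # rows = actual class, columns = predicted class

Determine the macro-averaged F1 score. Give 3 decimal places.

0.612

Per-class F1 score (2·TP/(2·TP+FP+FN)):
  low: TP=24, FP=0+16=16, FN=4+7=11 → 48/75 = 0.6400
  medium: TP=18, FP=4+16=20, FN=0+1=1 → 36/57 = 0.6316
  high: TP=26, FP=7+1=8, FN=16+16=32 → 52/92 = 0.5652
Macro-F1 score = mean = (0.6400 + 0.6316 + 0.5652) / 3 = 0.612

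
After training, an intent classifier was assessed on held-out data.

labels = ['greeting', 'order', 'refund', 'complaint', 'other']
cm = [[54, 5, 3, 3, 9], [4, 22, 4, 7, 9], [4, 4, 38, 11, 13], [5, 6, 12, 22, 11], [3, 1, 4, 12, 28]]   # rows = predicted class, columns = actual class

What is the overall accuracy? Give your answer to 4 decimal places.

0.5578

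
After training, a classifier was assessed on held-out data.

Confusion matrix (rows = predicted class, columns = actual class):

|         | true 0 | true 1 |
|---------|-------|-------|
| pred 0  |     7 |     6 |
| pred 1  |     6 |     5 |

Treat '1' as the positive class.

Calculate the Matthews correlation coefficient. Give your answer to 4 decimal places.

MCC = (TP·TN − FP·FN) / √((TP+FP)(TP+FN)(TN+FP)(TN+FN))
Numerator = 5·7 − 6·6 = -1
Denominator = √(11·11·13·13) = √20449 = 143.0000
MCC = -1 / 143.0000 = -0.0070

-0.0070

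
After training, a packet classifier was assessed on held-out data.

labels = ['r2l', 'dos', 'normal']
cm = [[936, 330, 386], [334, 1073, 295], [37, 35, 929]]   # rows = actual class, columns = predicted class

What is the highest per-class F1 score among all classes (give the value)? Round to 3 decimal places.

0.712

Per-class F1 score (2·TP/(2·TP+FP+FN)):
  r2l: TP=936, FP=334+37=371, FN=330+386=716 → 1872/2959 = 0.6326
  dos: TP=1073, FP=330+35=365, FN=334+295=629 → 2146/3140 = 0.6834
  normal: TP=929, FP=386+295=681, FN=37+35=72 → 1858/2611 = 0.7116
Highest is class 'normal' with F1 score = 0.712.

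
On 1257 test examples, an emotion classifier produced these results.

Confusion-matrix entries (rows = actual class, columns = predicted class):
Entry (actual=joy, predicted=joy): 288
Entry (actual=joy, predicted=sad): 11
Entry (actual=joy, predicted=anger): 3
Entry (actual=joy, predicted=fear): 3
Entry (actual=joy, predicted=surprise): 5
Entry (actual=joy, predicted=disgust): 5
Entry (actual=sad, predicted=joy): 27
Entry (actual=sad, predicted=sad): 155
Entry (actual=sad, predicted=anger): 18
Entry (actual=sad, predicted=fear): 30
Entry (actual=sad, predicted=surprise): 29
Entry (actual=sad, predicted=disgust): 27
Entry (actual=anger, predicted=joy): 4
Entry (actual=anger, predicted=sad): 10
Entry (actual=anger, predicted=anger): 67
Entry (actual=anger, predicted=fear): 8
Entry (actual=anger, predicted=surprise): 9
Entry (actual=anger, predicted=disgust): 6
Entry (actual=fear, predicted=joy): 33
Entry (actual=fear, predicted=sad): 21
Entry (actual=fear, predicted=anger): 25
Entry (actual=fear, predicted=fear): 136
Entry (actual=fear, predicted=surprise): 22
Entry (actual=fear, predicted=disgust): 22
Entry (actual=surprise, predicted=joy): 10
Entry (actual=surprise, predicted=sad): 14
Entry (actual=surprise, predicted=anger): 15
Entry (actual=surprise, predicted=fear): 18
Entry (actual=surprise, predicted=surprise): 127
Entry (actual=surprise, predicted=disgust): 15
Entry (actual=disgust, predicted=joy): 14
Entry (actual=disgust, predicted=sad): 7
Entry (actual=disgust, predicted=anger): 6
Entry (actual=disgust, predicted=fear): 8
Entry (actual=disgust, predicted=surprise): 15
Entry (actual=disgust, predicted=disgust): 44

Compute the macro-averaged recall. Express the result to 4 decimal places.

Per-class recall (TP/(TP+FN)):
  joy: TP=288, FN=11+3+3+5+5=27 → 288/315 = 0.91429
  sad: TP=155, FN=27+18+30+29+27=131 → 155/286 = 0.54196
  anger: TP=67, FN=4+10+8+9+6=37 → 67/104 = 0.64423
  fear: TP=136, FN=33+21+25+22+22=123 → 136/259 = 0.52510
  surprise: TP=127, FN=10+14+15+18+15=72 → 127/199 = 0.63819
  disgust: TP=44, FN=14+7+6+8+15=50 → 44/94 = 0.46809
Macro-recall = mean = (0.91429 + 0.54196 + 0.64423 + 0.52510 + 0.63819 + 0.46809) / 6 = 0.6220

0.6220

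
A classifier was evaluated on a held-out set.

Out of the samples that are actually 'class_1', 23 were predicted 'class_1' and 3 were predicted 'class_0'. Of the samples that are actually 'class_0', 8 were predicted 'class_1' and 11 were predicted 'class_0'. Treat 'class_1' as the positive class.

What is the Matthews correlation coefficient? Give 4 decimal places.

MCC = (TP·TN − FP·FN) / √((TP+FP)(TP+FN)(TN+FP)(TN+FN))
Numerator = 23·11 − 8·3 = 229
Denominator = √(31·26·19·14) = √214396 = 463.0292
MCC = 229 / 463.0292 = 0.4946

0.4946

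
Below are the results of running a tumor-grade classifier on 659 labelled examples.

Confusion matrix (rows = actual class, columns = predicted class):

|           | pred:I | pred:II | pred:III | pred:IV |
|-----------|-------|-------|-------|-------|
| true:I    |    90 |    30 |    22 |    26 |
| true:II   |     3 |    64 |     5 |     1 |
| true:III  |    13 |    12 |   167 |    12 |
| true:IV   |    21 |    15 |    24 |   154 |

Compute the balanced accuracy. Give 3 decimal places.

Balanced accuracy = mean of per-class recall.
  I: recall = 90/168 = 0.5357
  II: recall = 64/73 = 0.8767
  III: recall = 167/204 = 0.8186
  IV: recall = 154/214 = 0.7196
Mean = (0.5357 + 0.8767 + 0.8186 + 0.7196) / 4 = 0.738

0.738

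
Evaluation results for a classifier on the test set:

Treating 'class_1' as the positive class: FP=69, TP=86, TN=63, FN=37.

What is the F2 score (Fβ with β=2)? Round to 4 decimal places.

0.6646

Fβ = (1+β²)·TP / ((1+β²)·TP + β²·FN + FP), with β²=4
= 5·86 / (5·86 + 4·37 + 69) = 0.6646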